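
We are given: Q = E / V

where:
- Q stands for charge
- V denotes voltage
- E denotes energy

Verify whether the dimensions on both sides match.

Yes

Q (charge) has dimensions [I T].
V (voltage) has dimensions [I^-1 L^2 M T^-3].
E (energy) has dimensions [L^2 M T^-2].

Left side: [I T]
Right side: [I T]

Both sides have the same dimensions, so the equation is dimensionally consistent.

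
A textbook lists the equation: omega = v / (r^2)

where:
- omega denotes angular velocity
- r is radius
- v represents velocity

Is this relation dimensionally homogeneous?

No

omega (angular velocity) has dimensions [T^-1].
r (radius) has dimensions [L].
v (velocity) has dimensions [L T^-1].

Left side: [T^-1]
Right side: [L^-1 T^-1]

The two sides have different dimensions, so the equation is NOT dimensionally consistent.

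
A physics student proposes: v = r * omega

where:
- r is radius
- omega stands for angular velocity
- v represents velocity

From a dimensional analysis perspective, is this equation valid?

Yes

r (radius) has dimensions [L].
omega (angular velocity) has dimensions [T^-1].
v (velocity) has dimensions [L T^-1].

Left side: [L T^-1]
Right side: [L T^-1]

Both sides have the same dimensions, so the equation is dimensionally consistent.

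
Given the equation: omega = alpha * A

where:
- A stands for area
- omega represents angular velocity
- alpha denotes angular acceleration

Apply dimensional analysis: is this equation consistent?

No

A (area) has dimensions [L^2].
omega (angular velocity) has dimensions [T^-1].
alpha (angular acceleration) has dimensions [T^-2].

Left side: [T^-1]
Right side: [L^2 T^-2]

The two sides have different dimensions, so the equation is NOT dimensionally consistent.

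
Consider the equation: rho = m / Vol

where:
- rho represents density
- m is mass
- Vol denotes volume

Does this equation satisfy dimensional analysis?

Yes

rho (density) has dimensions [L^-3 M].
m (mass) has dimensions [M].
Vol (volume) has dimensions [L^3].

Left side: [L^-3 M]
Right side: [L^-3 M]

Both sides have the same dimensions, so the equation is dimensionally consistent.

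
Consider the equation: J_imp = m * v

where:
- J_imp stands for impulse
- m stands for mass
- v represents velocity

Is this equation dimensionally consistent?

Yes

J_imp (impulse) has dimensions [L M T^-1].
m (mass) has dimensions [M].
v (velocity) has dimensions [L T^-1].

Left side: [L M T^-1]
Right side: [L M T^-1]

Both sides have the same dimensions, so the equation is dimensionally consistent.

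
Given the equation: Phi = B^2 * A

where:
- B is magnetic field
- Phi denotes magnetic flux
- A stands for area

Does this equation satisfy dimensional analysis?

No

B (magnetic field) has dimensions [I^-1 M T^-2].
Phi (magnetic flux) has dimensions [I^-1 L^2 M T^-2].
A (area) has dimensions [L^2].

Left side: [I^-1 L^2 M T^-2]
Right side: [I^-2 L^2 M^2 T^-4]

The two sides have different dimensions, so the equation is NOT dimensionally consistent.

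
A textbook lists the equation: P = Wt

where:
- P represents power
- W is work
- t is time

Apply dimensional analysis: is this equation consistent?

No

P (power) has dimensions [L^2 M T^-3].
W (work) has dimensions [L^2 M T^-2].
t (time) has dimensions [T].

Left side: [L^2 M T^-3]
Right side: [L^2 M T^-1]

The two sides have different dimensions, so the equation is NOT dimensionally consistent.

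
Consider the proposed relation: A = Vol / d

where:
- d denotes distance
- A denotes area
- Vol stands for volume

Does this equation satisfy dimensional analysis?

Yes

d (distance) has dimensions [L].
A (area) has dimensions [L^2].
Vol (volume) has dimensions [L^3].

Left side: [L^2]
Right side: [L^2]

Both sides have the same dimensions, so the equation is dimensionally consistent.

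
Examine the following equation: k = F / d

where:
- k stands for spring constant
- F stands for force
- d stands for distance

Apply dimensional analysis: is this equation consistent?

Yes

k (spring constant) has dimensions [M T^-2].
F (force) has dimensions [L M T^-2].
d (distance) has dimensions [L].

Left side: [M T^-2]
Right side: [M T^-2]

Both sides have the same dimensions, so the equation is dimensionally consistent.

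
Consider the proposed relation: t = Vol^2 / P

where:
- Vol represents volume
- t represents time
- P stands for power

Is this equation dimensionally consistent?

No

Vol (volume) has dimensions [L^3].
t (time) has dimensions [T].
P (power) has dimensions [L^2 M T^-3].

Left side: [T]
Right side: [L^4 M^-1 T^3]

The two sides have different dimensions, so the equation is NOT dimensionally consistent.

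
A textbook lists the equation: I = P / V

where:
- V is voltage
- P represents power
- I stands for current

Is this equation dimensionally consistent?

Yes

V (voltage) has dimensions [I^-1 L^2 M T^-3].
P (power) has dimensions [L^2 M T^-3].
I (current) has dimensions [I].

Left side: [I]
Right side: [I]

Both sides have the same dimensions, so the equation is dimensionally consistent.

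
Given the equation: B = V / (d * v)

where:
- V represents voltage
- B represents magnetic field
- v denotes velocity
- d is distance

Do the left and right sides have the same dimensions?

Yes

V (voltage) has dimensions [I^-1 L^2 M T^-3].
B (magnetic field) has dimensions [I^-1 M T^-2].
v (velocity) has dimensions [L T^-1].
d (distance) has dimensions [L].

Left side: [I^-1 M T^-2]
Right side: [I^-1 M T^-2]

Both sides have the same dimensions, so the equation is dimensionally consistent.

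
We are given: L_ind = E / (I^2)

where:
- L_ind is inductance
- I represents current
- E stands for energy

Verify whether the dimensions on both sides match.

Yes

L_ind (inductance) has dimensions [I^-2 L^2 M T^-2].
I (current) has dimensions [I].
E (energy) has dimensions [L^2 M T^-2].

Left side: [I^-2 L^2 M T^-2]
Right side: [I^-2 L^2 M T^-2]

Both sides have the same dimensions, so the equation is dimensionally consistent.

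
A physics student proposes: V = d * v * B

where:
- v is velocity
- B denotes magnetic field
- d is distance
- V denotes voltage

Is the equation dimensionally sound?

Yes

v (velocity) has dimensions [L T^-1].
B (magnetic field) has dimensions [I^-1 M T^-2].
d (distance) has dimensions [L].
V (voltage) has dimensions [I^-1 L^2 M T^-3].

Left side: [I^-1 L^2 M T^-3]
Right side: [I^-1 L^2 M T^-3]

Both sides have the same dimensions, so the equation is dimensionally consistent.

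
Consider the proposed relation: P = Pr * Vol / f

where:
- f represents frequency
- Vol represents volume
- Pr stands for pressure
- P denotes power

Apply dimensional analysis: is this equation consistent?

No

f (frequency) has dimensions [T^-1].
Vol (volume) has dimensions [L^3].
Pr (pressure) has dimensions [L^-1 M T^-2].
P (power) has dimensions [L^2 M T^-3].

Left side: [L^2 M T^-3]
Right side: [L^2 M T^-1]

The two sides have different dimensions, so the equation is NOT dimensionally consistent.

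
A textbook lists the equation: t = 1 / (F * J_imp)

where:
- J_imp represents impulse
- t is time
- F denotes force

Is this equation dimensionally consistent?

No

J_imp (impulse) has dimensions [L M T^-1].
t (time) has dimensions [T].
F (force) has dimensions [L M T^-2].

Left side: [T]
Right side: [L^-2 M^-2 T^3]

The two sides have different dimensions, so the equation is NOT dimensionally consistent.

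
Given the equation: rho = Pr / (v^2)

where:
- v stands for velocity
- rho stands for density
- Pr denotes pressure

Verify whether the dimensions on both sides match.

Yes

v (velocity) has dimensions [L T^-1].
rho (density) has dimensions [L^-3 M].
Pr (pressure) has dimensions [L^-1 M T^-2].

Left side: [L^-3 M]
Right side: [L^-3 M]

Both sides have the same dimensions, so the equation is dimensionally consistent.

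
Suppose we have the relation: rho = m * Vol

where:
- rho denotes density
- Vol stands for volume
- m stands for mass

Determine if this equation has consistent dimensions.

No

rho (density) has dimensions [L^-3 M].
Vol (volume) has dimensions [L^3].
m (mass) has dimensions [M].

Left side: [L^-3 M]
Right side: [L^3 M]

The two sides have different dimensions, so the equation is NOT dimensionally consistent.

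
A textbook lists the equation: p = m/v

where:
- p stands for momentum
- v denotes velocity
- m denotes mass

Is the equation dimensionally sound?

No

p (momentum) has dimensions [L M T^-1].
v (velocity) has dimensions [L T^-1].
m (mass) has dimensions [M].

Left side: [L M T^-1]
Right side: [L^-1 M T]

The two sides have different dimensions, so the equation is NOT dimensionally consistent.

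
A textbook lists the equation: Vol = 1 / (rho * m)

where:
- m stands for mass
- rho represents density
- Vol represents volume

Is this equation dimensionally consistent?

No

m (mass) has dimensions [M].
rho (density) has dimensions [L^-3 M].
Vol (volume) has dimensions [L^3].

Left side: [L^3]
Right side: [L^3 M^-2]

The two sides have different dimensions, so the equation is NOT dimensionally consistent.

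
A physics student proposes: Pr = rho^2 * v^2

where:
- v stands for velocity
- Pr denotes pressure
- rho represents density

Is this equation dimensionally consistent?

No

v (velocity) has dimensions [L T^-1].
Pr (pressure) has dimensions [L^-1 M T^-2].
rho (density) has dimensions [L^-3 M].

Left side: [L^-1 M T^-2]
Right side: [L^-4 M^2 T^-2]

The two sides have different dimensions, so the equation is NOT dimensionally consistent.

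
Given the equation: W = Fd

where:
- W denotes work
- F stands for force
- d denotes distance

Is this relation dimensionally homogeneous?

Yes

W (work) has dimensions [L^2 M T^-2].
F (force) has dimensions [L M T^-2].
d (distance) has dimensions [L].

Left side: [L^2 M T^-2]
Right side: [L^2 M T^-2]

Both sides have the same dimensions, so the equation is dimensionally consistent.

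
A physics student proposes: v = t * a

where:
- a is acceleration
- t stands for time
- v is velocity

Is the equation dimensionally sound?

Yes

a (acceleration) has dimensions [L T^-2].
t (time) has dimensions [T].
v (velocity) has dimensions [L T^-1].

Left side: [L T^-1]
Right side: [L T^-1]

Both sides have the same dimensions, so the equation is dimensionally consistent.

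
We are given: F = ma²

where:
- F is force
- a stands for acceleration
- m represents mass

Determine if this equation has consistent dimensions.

No

F (force) has dimensions [L M T^-2].
a (acceleration) has dimensions [L T^-2].
m (mass) has dimensions [M].

Left side: [L M T^-2]
Right side: [L^2 M T^-4]

The two sides have different dimensions, so the equation is NOT dimensionally consistent.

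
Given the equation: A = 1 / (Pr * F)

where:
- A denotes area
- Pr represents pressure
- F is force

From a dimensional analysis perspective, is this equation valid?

No

A (area) has dimensions [L^2].
Pr (pressure) has dimensions [L^-1 M T^-2].
F (force) has dimensions [L M T^-2].

Left side: [L^2]
Right side: [M^-2 T^4]

The two sides have different dimensions, so the equation is NOT dimensionally consistent.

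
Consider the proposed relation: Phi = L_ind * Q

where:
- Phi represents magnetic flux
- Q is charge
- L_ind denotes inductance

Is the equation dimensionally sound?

No

Phi (magnetic flux) has dimensions [I^-1 L^2 M T^-2].
Q (charge) has dimensions [I T].
L_ind (inductance) has dimensions [I^-2 L^2 M T^-2].

Left side: [I^-1 L^2 M T^-2]
Right side: [I^-1 L^2 M T^-1]

The two sides have different dimensions, so the equation is NOT dimensionally consistent.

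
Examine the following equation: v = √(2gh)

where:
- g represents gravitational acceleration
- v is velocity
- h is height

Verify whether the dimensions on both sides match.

Yes

g (gravitational acceleration) has dimensions [L T^-2].
v (velocity) has dimensions [L T^-1].
h (height) has dimensions [L].

Left side: [L T^-1]
Right side: [L T^-1]

Both sides have the same dimensions, so the equation is dimensionally consistent.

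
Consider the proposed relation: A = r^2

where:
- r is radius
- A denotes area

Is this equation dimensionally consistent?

Yes

r (radius) has dimensions [L].
A (area) has dimensions [L^2].

Left side: [L^2]
Right side: [L^2]

Both sides have the same dimensions, so the equation is dimensionally consistent.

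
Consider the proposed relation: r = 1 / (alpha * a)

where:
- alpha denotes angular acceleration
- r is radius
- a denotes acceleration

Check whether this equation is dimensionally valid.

No

alpha (angular acceleration) has dimensions [T^-2].
r (radius) has dimensions [L].
a (acceleration) has dimensions [L T^-2].

Left side: [L]
Right side: [L^-1 T^4]

The two sides have different dimensions, so the equation is NOT dimensionally consistent.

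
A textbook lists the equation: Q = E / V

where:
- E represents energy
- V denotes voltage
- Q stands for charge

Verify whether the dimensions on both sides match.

Yes

E (energy) has dimensions [L^2 M T^-2].
V (voltage) has dimensions [I^-1 L^2 M T^-3].
Q (charge) has dimensions [I T].

Left side: [I T]
Right side: [I T]

Both sides have the same dimensions, so the equation is dimensionally consistent.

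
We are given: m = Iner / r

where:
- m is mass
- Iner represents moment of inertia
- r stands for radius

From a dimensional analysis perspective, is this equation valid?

No

m (mass) has dimensions [M].
Iner (moment of inertia) has dimensions [L^2 M].
r (radius) has dimensions [L].

Left side: [M]
Right side: [L M]

The two sides have different dimensions, so the equation is NOT dimensionally consistent.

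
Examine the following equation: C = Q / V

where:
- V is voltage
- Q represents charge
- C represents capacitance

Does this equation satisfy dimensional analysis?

Yes

V (voltage) has dimensions [I^-1 L^2 M T^-3].
Q (charge) has dimensions [I T].
C (capacitance) has dimensions [I^2 L^-2 M^-1 T^4].

Left side: [I^2 L^-2 M^-1 T^4]
Right side: [I^2 L^-2 M^-1 T^4]

Both sides have the same dimensions, so the equation is dimensionally consistent.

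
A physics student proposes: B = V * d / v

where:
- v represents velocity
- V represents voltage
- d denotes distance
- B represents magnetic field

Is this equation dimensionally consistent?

No

v (velocity) has dimensions [L T^-1].
V (voltage) has dimensions [I^-1 L^2 M T^-3].
d (distance) has dimensions [L].
B (magnetic field) has dimensions [I^-1 M T^-2].

Left side: [I^-1 M T^-2]
Right side: [I^-1 L^2 M T^-2]

The two sides have different dimensions, so the equation is NOT dimensionally consistent.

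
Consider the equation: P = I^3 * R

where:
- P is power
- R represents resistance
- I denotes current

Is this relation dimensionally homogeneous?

No

P (power) has dimensions [L^2 M T^-3].
R (resistance) has dimensions [I^-2 L^2 M T^-3].
I (current) has dimensions [I].

Left side: [L^2 M T^-3]
Right side: [I L^2 M T^-3]

The two sides have different dimensions, so the equation is NOT dimensionally consistent.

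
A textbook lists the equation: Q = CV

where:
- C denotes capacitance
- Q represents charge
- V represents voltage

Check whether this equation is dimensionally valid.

Yes

C (capacitance) has dimensions [I^2 L^-2 M^-1 T^4].
Q (charge) has dimensions [I T].
V (voltage) has dimensions [I^-1 L^2 M T^-3].

Left side: [I T]
Right side: [I T]

Both sides have the same dimensions, so the equation is dimensionally consistent.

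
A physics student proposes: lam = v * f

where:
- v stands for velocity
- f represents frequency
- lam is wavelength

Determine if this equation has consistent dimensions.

No

v (velocity) has dimensions [L T^-1].
f (frequency) has dimensions [T^-1].
lam (wavelength) has dimensions [L].

Left side: [L]
Right side: [L T^-2]

The two sides have different dimensions, so the equation is NOT dimensionally consistent.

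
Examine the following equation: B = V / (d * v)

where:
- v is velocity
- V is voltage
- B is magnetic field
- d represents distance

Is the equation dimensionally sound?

Yes

v (velocity) has dimensions [L T^-1].
V (voltage) has dimensions [I^-1 L^2 M T^-3].
B (magnetic field) has dimensions [I^-1 M T^-2].
d (distance) has dimensions [L].

Left side: [I^-1 M T^-2]
Right side: [I^-1 M T^-2]

Both sides have the same dimensions, so the equation is dimensionally consistent.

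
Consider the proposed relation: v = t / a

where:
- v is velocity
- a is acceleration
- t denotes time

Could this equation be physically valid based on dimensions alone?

No

v (velocity) has dimensions [L T^-1].
a (acceleration) has dimensions [L T^-2].
t (time) has dimensions [T].

Left side: [L T^-1]
Right side: [L^-1 T^3]

The two sides have different dimensions, so the equation is NOT dimensionally consistent.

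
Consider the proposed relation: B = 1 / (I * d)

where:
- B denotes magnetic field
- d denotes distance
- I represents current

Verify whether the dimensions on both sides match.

No

B (magnetic field) has dimensions [I^-1 M T^-2].
d (distance) has dimensions [L].
I (current) has dimensions [I].

Left side: [I^-1 M T^-2]
Right side: [I^-1 L^-1]

The two sides have different dimensions, so the equation is NOT dimensionally consistent.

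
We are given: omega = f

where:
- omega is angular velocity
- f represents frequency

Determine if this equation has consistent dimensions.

Yes

omega (angular velocity) has dimensions [T^-1].
f (frequency) has dimensions [T^-1].

Left side: [T^-1]
Right side: [T^-1]

Both sides have the same dimensions, so the equation is dimensionally consistent.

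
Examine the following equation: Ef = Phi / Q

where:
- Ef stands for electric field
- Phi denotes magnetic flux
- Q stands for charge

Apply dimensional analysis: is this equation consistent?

No

Ef (electric field) has dimensions [I^-1 L M T^-3].
Phi (magnetic flux) has dimensions [I^-1 L^2 M T^-2].
Q (charge) has dimensions [I T].

Left side: [I^-1 L M T^-3]
Right side: [I^-2 L^2 M T^-3]

The two sides have different dimensions, so the equation is NOT dimensionally consistent.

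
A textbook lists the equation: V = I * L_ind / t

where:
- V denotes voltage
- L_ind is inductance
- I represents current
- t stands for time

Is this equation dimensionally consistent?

Yes

V (voltage) has dimensions [I^-1 L^2 M T^-3].
L_ind (inductance) has dimensions [I^-2 L^2 M T^-2].
I (current) has dimensions [I].
t (time) has dimensions [T].

Left side: [I^-1 L^2 M T^-3]
Right side: [I^-1 L^2 M T^-3]

Both sides have the same dimensions, so the equation is dimensionally consistent.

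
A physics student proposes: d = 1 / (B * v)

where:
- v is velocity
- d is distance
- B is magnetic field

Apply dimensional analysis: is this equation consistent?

No

v (velocity) has dimensions [L T^-1].
d (distance) has dimensions [L].
B (magnetic field) has dimensions [I^-1 M T^-2].

Left side: [L]
Right side: [I L^-1 M^-1 T^3]

The two sides have different dimensions, so the equation is NOT dimensionally consistent.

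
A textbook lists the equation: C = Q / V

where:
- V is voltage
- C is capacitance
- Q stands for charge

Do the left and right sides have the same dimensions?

Yes

V (voltage) has dimensions [I^-1 L^2 M T^-3].
C (capacitance) has dimensions [I^2 L^-2 M^-1 T^4].
Q (charge) has dimensions [I T].

Left side: [I^2 L^-2 M^-1 T^4]
Right side: [I^2 L^-2 M^-1 T^4]

Both sides have the same dimensions, so the equation is dimensionally consistent.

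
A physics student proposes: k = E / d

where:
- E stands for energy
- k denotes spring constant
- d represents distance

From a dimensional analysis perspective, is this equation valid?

No

E (energy) has dimensions [L^2 M T^-2].
k (spring constant) has dimensions [M T^-2].
d (distance) has dimensions [L].

Left side: [M T^-2]
Right side: [L M T^-2]

The two sides have different dimensions, so the equation is NOT dimensionally consistent.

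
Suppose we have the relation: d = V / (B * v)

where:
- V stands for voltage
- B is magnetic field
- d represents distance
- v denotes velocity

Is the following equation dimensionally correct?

Yes

V (voltage) has dimensions [I^-1 L^2 M T^-3].
B (magnetic field) has dimensions [I^-1 M T^-2].
d (distance) has dimensions [L].
v (velocity) has dimensions [L T^-1].

Left side: [L]
Right side: [L]

Both sides have the same dimensions, so the equation is dimensionally consistent.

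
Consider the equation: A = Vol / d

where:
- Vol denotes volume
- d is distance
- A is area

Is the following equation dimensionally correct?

Yes

Vol (volume) has dimensions [L^3].
d (distance) has dimensions [L].
A (area) has dimensions [L^2].

Left side: [L^2]
Right side: [L^2]

Both sides have the same dimensions, so the equation is dimensionally consistent.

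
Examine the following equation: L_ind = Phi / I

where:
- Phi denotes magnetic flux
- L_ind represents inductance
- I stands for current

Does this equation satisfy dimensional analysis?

Yes

Phi (magnetic flux) has dimensions [I^-1 L^2 M T^-2].
L_ind (inductance) has dimensions [I^-2 L^2 M T^-2].
I (current) has dimensions [I].

Left side: [I^-2 L^2 M T^-2]
Right side: [I^-2 L^2 M T^-2]

Both sides have the same dimensions, so the equation is dimensionally consistent.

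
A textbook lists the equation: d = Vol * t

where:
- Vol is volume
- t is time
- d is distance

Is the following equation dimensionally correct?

No

Vol (volume) has dimensions [L^3].
t (time) has dimensions [T].
d (distance) has dimensions [L].

Left side: [L]
Right side: [L^3 T]

The two sides have different dimensions, so the equation is NOT dimensionally consistent.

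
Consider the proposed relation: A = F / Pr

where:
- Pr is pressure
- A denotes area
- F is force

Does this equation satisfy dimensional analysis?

Yes

Pr (pressure) has dimensions [L^-1 M T^-2].
A (area) has dimensions [L^2].
F (force) has dimensions [L M T^-2].

Left side: [L^2]
Right side: [L^2]

Both sides have the same dimensions, so the equation is dimensionally consistent.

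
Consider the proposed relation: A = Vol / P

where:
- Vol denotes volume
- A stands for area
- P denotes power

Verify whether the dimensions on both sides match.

No

Vol (volume) has dimensions [L^3].
A (area) has dimensions [L^2].
P (power) has dimensions [L^2 M T^-3].

Left side: [L^2]
Right side: [L M^-1 T^3]

The two sides have different dimensions, so the equation is NOT dimensionally consistent.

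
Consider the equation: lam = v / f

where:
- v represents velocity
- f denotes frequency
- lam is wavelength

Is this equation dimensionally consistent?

Yes

v (velocity) has dimensions [L T^-1].
f (frequency) has dimensions [T^-1].
lam (wavelength) has dimensions [L].

Left side: [L]
Right side: [L]

Both sides have the same dimensions, so the equation is dimensionally consistent.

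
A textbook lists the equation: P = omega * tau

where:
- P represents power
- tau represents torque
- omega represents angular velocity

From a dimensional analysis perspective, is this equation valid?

Yes

P (power) has dimensions [L^2 M T^-3].
tau (torque) has dimensions [L^2 M T^-2].
omega (angular velocity) has dimensions [T^-1].

Left side: [L^2 M T^-3]
Right side: [L^2 M T^-3]

Both sides have the same dimensions, so the equation is dimensionally consistent.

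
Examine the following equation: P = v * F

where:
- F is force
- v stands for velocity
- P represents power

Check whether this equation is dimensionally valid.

Yes

F (force) has dimensions [L M T^-2].
v (velocity) has dimensions [L T^-1].
P (power) has dimensions [L^2 M T^-3].

Left side: [L^2 M T^-3]
Right side: [L^2 M T^-3]

Both sides have the same dimensions, so the equation is dimensionally consistent.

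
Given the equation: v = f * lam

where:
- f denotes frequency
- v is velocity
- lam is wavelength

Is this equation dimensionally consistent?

Yes

f (frequency) has dimensions [T^-1].
v (velocity) has dimensions [L T^-1].
lam (wavelength) has dimensions [L].

Left side: [L T^-1]
Right side: [L T^-1]

Both sides have the same dimensions, so the equation is dimensionally consistent.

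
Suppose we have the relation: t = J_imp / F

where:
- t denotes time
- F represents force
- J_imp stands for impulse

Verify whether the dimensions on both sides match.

Yes

t (time) has dimensions [T].
F (force) has dimensions [L M T^-2].
J_imp (impulse) has dimensions [L M T^-1].

Left side: [T]
Right side: [T]

Both sides have the same dimensions, so the equation is dimensionally consistent.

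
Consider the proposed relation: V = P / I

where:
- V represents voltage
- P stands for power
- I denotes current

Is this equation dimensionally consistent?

Yes

V (voltage) has dimensions [I^-1 L^2 M T^-3].
P (power) has dimensions [L^2 M T^-3].
I (current) has dimensions [I].

Left side: [I^-1 L^2 M T^-3]
Right side: [I^-1 L^2 M T^-3]

Both sides have the same dimensions, so the equation is dimensionally consistent.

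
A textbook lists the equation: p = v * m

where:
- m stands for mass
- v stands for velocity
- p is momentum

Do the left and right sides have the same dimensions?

Yes

m (mass) has dimensions [M].
v (velocity) has dimensions [L T^-1].
p (momentum) has dimensions [L M T^-1].

Left side: [L M T^-1]
Right side: [L M T^-1]

Both sides have the same dimensions, so the equation is dimensionally consistent.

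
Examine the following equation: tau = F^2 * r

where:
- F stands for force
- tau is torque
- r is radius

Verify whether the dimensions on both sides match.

No

F (force) has dimensions [L M T^-2].
tau (torque) has dimensions [L^2 M T^-2].
r (radius) has dimensions [L].

Left side: [L^2 M T^-2]
Right side: [L^3 M^2 T^-4]

The two sides have different dimensions, so the equation is NOT dimensionally consistent.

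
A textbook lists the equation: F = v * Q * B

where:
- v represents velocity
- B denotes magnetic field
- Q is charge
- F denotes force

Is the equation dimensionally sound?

Yes

v (velocity) has dimensions [L T^-1].
B (magnetic field) has dimensions [I^-1 M T^-2].
Q (charge) has dimensions [I T].
F (force) has dimensions [L M T^-2].

Left side: [L M T^-2]
Right side: [L M T^-2]

Both sides have the same dimensions, so the equation is dimensionally consistent.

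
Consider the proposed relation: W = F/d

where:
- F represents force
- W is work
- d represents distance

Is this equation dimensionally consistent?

No

F (force) has dimensions [L M T^-2].
W (work) has dimensions [L^2 M T^-2].
d (distance) has dimensions [L].

Left side: [L^2 M T^-2]
Right side: [M T^-2]

The two sides have different dimensions, so the equation is NOT dimensionally consistent.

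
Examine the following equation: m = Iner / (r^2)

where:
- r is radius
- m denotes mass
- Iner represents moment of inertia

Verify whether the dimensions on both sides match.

Yes

r (radius) has dimensions [L].
m (mass) has dimensions [M].
Iner (moment of inertia) has dimensions [L^2 M].

Left side: [M]
Right side: [M]

Both sides have the same dimensions, so the equation is dimensionally consistent.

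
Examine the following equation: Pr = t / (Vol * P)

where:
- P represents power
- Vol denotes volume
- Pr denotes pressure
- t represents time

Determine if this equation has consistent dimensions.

No

P (power) has dimensions [L^2 M T^-3].
Vol (volume) has dimensions [L^3].
Pr (pressure) has dimensions [L^-1 M T^-2].
t (time) has dimensions [T].

Left side: [L^-1 M T^-2]
Right side: [L^-5 M^-1 T^4]

The two sides have different dimensions, so the equation is NOT dimensionally consistent.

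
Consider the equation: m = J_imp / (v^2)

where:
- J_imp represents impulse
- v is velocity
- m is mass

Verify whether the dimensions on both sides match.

No

J_imp (impulse) has dimensions [L M T^-1].
v (velocity) has dimensions [L T^-1].
m (mass) has dimensions [M].

Left side: [M]
Right side: [L^-1 M T]

The two sides have different dimensions, so the equation is NOT dimensionally consistent.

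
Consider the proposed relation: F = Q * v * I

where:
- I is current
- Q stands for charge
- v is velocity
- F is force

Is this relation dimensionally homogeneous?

No

I (current) has dimensions [I].
Q (charge) has dimensions [I T].
v (velocity) has dimensions [L T^-1].
F (force) has dimensions [L M T^-2].

Left side: [L M T^-2]
Right side: [I^2 L]

The two sides have different dimensions, so the equation is NOT dimensionally consistent.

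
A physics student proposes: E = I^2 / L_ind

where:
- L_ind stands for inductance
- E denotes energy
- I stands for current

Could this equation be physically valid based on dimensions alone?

No

L_ind (inductance) has dimensions [I^-2 L^2 M T^-2].
E (energy) has dimensions [L^2 M T^-2].
I (current) has dimensions [I].

Left side: [L^2 M T^-2]
Right side: [I^4 L^-2 M^-1 T^2]

The two sides have different dimensions, so the equation is NOT dimensionally consistent.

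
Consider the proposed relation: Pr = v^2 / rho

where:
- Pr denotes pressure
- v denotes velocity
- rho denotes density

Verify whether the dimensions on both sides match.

No

Pr (pressure) has dimensions [L^-1 M T^-2].
v (velocity) has dimensions [L T^-1].
rho (density) has dimensions [L^-3 M].

Left side: [L^-1 M T^-2]
Right side: [L^5 M^-1 T^-2]

The two sides have different dimensions, so the equation is NOT dimensionally consistent.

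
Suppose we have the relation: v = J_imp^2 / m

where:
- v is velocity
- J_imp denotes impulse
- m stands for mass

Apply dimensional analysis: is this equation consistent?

No

v (velocity) has dimensions [L T^-1].
J_imp (impulse) has dimensions [L M T^-1].
m (mass) has dimensions [M].

Left side: [L T^-1]
Right side: [L^2 M T^-2]

The two sides have different dimensions, so the equation is NOT dimensionally consistent.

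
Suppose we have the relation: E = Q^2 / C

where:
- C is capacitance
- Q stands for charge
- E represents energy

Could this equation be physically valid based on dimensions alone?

Yes

C (capacitance) has dimensions [I^2 L^-2 M^-1 T^4].
Q (charge) has dimensions [I T].
E (energy) has dimensions [L^2 M T^-2].

Left side: [L^2 M T^-2]
Right side: [L^2 M T^-2]

Both sides have the same dimensions, so the equation is dimensionally consistent.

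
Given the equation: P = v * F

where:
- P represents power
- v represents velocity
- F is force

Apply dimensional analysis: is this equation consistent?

Yes

P (power) has dimensions [L^2 M T^-3].
v (velocity) has dimensions [L T^-1].
F (force) has dimensions [L M T^-2].

Left side: [L^2 M T^-3]
Right side: [L^2 M T^-3]

Both sides have the same dimensions, so the equation is dimensionally consistent.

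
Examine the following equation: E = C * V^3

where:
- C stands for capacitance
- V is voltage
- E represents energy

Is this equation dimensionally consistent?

No

C (capacitance) has dimensions [I^2 L^-2 M^-1 T^4].
V (voltage) has dimensions [I^-1 L^2 M T^-3].
E (energy) has dimensions [L^2 M T^-2].

Left side: [L^2 M T^-2]
Right side: [I^-1 L^4 M^2 T^-5]

The two sides have different dimensions, so the equation is NOT dimensionally consistent.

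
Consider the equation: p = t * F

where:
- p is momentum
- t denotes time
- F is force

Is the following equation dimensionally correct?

Yes

p (momentum) has dimensions [L M T^-1].
t (time) has dimensions [T].
F (force) has dimensions [L M T^-2].

Left side: [L M T^-1]
Right side: [L M T^-1]

Both sides have the same dimensions, so the equation is dimensionally consistent.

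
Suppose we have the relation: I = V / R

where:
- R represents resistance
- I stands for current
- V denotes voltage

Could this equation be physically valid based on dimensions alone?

Yes

R (resistance) has dimensions [I^-2 L^2 M T^-3].
I (current) has dimensions [I].
V (voltage) has dimensions [I^-1 L^2 M T^-3].

Left side: [I]
Right side: [I]

Both sides have the same dimensions, so the equation is dimensionally consistent.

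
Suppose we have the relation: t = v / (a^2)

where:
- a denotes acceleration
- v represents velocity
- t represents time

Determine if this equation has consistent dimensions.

No

a (acceleration) has dimensions [L T^-2].
v (velocity) has dimensions [L T^-1].
t (time) has dimensions [T].

Left side: [T]
Right side: [L^-1 T^3]

The two sides have different dimensions, so the equation is NOT dimensionally consistent.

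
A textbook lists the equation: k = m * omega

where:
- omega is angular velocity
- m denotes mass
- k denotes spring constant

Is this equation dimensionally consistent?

No

omega (angular velocity) has dimensions [T^-1].
m (mass) has dimensions [M].
k (spring constant) has dimensions [M T^-2].

Left side: [M T^-2]
Right side: [M T^-1]

The two sides have different dimensions, so the equation is NOT dimensionally consistent.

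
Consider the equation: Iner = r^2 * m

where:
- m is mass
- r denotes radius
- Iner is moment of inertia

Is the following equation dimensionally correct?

Yes

m (mass) has dimensions [M].
r (radius) has dimensions [L].
Iner (moment of inertia) has dimensions [L^2 M].

Left side: [L^2 M]
Right side: [L^2 M]

Both sides have the same dimensions, so the equation is dimensionally consistent.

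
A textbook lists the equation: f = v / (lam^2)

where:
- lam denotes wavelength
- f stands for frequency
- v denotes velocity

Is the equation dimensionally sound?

No

lam (wavelength) has dimensions [L].
f (frequency) has dimensions [T^-1].
v (velocity) has dimensions [L T^-1].

Left side: [T^-1]
Right side: [L^-1 T^-1]

The two sides have different dimensions, so the equation is NOT dimensionally consistent.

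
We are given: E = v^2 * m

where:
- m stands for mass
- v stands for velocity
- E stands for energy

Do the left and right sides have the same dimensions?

Yes

m (mass) has dimensions [M].
v (velocity) has dimensions [L T^-1].
E (energy) has dimensions [L^2 M T^-2].

Left side: [L^2 M T^-2]
Right side: [L^2 M T^-2]

Both sides have the same dimensions, so the equation is dimensionally consistent.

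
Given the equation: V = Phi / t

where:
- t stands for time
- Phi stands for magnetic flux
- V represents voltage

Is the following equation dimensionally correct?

Yes

t (time) has dimensions [T].
Phi (magnetic flux) has dimensions [I^-1 L^2 M T^-2].
V (voltage) has dimensions [I^-1 L^2 M T^-3].

Left side: [I^-1 L^2 M T^-3]
Right side: [I^-1 L^2 M T^-3]

Both sides have the same dimensions, so the equation is dimensionally consistent.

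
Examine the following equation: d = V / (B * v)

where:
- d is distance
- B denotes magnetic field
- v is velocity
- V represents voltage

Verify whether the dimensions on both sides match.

Yes

d (distance) has dimensions [L].
B (magnetic field) has dimensions [I^-1 M T^-2].
v (velocity) has dimensions [L T^-1].
V (voltage) has dimensions [I^-1 L^2 M T^-3].

Left side: [L]
Right side: [L]

Both sides have the same dimensions, so the equation is dimensionally consistent.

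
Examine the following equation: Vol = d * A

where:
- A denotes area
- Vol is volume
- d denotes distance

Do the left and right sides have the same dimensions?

Yes

A (area) has dimensions [L^2].
Vol (volume) has dimensions [L^3].
d (distance) has dimensions [L].

Left side: [L^3]
Right side: [L^3]

Both sides have the same dimensions, so the equation is dimensionally consistent.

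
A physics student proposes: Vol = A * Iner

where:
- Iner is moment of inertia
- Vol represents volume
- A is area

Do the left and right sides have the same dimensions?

No

Iner (moment of inertia) has dimensions [L^2 M].
Vol (volume) has dimensions [L^3].
A (area) has dimensions [L^2].

Left side: [L^3]
Right side: [L^4 M]

The two sides have different dimensions, so the equation is NOT dimensionally consistent.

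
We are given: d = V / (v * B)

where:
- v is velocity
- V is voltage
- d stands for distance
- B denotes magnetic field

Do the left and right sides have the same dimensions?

Yes

v (velocity) has dimensions [L T^-1].
V (voltage) has dimensions [I^-1 L^2 M T^-3].
d (distance) has dimensions [L].
B (magnetic field) has dimensions [I^-1 M T^-2].

Left side: [L]
Right side: [L]

Both sides have the same dimensions, so the equation is dimensionally consistent.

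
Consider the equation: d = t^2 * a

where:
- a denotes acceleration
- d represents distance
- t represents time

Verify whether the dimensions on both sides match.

Yes

a (acceleration) has dimensions [L T^-2].
d (distance) has dimensions [L].
t (time) has dimensions [T].

Left side: [L]
Right side: [L]

Both sides have the same dimensions, so the equation is dimensionally consistent.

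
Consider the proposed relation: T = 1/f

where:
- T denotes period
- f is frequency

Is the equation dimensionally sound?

Yes

T (period) has dimensions [T].
f (frequency) has dimensions [T^-1].

Left side: [T]
Right side: [T]

Both sides have the same dimensions, so the equation is dimensionally consistent.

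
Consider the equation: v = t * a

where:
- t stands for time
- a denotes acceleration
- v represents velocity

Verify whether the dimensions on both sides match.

Yes

t (time) has dimensions [T].
a (acceleration) has dimensions [L T^-2].
v (velocity) has dimensions [L T^-1].

Left side: [L T^-1]
Right side: [L T^-1]

Both sides have the same dimensions, so the equation is dimensionally consistent.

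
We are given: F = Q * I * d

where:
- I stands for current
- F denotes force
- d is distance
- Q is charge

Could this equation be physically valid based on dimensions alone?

No

I (current) has dimensions [I].
F (force) has dimensions [L M T^-2].
d (distance) has dimensions [L].
Q (charge) has dimensions [I T].

Left side: [L M T^-2]
Right side: [I^2 L T]

The two sides have different dimensions, so the equation is NOT dimensionally consistent.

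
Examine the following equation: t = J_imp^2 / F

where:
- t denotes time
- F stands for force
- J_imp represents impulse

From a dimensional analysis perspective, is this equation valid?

No

t (time) has dimensions [T].
F (force) has dimensions [L M T^-2].
J_imp (impulse) has dimensions [L M T^-1].

Left side: [T]
Right side: [L M]

The two sides have different dimensions, so the equation is NOT dimensionally consistent.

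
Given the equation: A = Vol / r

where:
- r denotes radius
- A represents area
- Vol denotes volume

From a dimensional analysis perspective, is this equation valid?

Yes

r (radius) has dimensions [L].
A (area) has dimensions [L^2].
Vol (volume) has dimensions [L^3].

Left side: [L^2]
Right side: [L^2]

Both sides have the same dimensions, so the equation is dimensionally consistent.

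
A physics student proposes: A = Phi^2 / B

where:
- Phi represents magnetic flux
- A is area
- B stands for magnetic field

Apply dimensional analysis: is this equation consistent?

No

Phi (magnetic flux) has dimensions [I^-1 L^2 M T^-2].
A (area) has dimensions [L^2].
B (magnetic field) has dimensions [I^-1 M T^-2].

Left side: [L^2]
Right side: [I^-1 L^4 M T^-2]

The two sides have different dimensions, so the equation is NOT dimensionally consistent.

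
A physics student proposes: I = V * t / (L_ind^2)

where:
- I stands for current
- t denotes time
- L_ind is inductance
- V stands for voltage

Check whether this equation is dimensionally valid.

No

I (current) has dimensions [I].
t (time) has dimensions [T].
L_ind (inductance) has dimensions [I^-2 L^2 M T^-2].
V (voltage) has dimensions [I^-1 L^2 M T^-3].

Left side: [I]
Right side: [I^3 L^-2 M^-1 T^2]

The two sides have different dimensions, so the equation is NOT dimensionally consistent.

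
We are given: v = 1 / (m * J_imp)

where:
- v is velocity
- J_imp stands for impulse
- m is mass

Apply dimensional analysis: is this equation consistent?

No

v (velocity) has dimensions [L T^-1].
J_imp (impulse) has dimensions [L M T^-1].
m (mass) has dimensions [M].

Left side: [L T^-1]
Right side: [L^-1 M^-2 T]

The two sides have different dimensions, so the equation is NOT dimensionally consistent.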